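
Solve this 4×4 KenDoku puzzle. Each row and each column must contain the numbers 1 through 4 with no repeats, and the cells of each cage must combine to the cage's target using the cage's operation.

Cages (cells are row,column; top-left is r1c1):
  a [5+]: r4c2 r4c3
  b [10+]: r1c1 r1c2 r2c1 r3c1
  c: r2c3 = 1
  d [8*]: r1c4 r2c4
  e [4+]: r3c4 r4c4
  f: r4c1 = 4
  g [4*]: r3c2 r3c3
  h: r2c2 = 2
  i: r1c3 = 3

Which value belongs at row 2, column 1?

I is a freebie; hence r1c3 = 3.
H is a freebie, so r2c2 = 2.
C is a freebie, leaving r2c3 = 1.
Row 2 already has 2, which forces r2c4 = 4.
Column 3 now contains 1, leaving r3c3 = 4.
Cage f is a single given cell, so r4c1 = 4.
4 is placed in column 3; hence r4c3 = 2.
The 4 cells of cage b must have sum 10; hence r1c2 = 4.
4 is placed in column 4, leaving r1c4 = 2.
4 is placed in row 2, so r2c1 = 3.
Row 3 already has 4, so r3c2 = 1.
Row 3 now contains 1, so r3c4 = 3.
The two cells of cage a must have sum 5, which forces r4c2 = 3.
Column 4 now contains 3; hence r4c4 = 1.
Row 1 already has 2, leaving r1c1 = 1.
Row 3 now contains 1, leaving r3c1 = 2.
Completed grid: 1 4 3 2 / 3 2 1 4 / 2 1 4 3 / 4 3 2 1.

3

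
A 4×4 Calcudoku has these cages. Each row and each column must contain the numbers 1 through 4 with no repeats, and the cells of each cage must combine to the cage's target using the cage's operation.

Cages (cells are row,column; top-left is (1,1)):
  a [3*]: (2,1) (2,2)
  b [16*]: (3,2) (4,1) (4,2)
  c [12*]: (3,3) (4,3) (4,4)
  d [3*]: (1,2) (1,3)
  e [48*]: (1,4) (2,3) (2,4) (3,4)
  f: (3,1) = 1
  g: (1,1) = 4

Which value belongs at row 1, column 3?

Cage g is given; hence (1,1) = 4.
Cage f is a single given cell, so (3,1) = 1.
4 is placed in column 1, so (4,1) = 2.
Column 1 now contains 1, so (2,1) = 3.
The two cells of cage a must have product 3, so (2,2) = 1.
Row 2 now contains 1; hence (2,4) = 4.
Cage b needs product 16, leaving (3,2) = 2.
2 is placed in row 3; hence (3,4) = 3.
The 3 cells of cage b must have product 16, so (4,2) = 4.
3 is placed in column 4, which forces (4,4) = 1.
Column 2 now contains 1, leaving (1,2) = 3.
Cage d's pair has product 3; hence (1,3) = 1.
Column 4 already has 1; hence (1,4) = 2.
Row 2 now contains 4, leaving (2,3) = 2.
Row 3 already has 3; hence (3,3) = 4.
1 is placed in row 4, so (4,3) = 3.
Completed grid: 4 3 1 2 / 3 1 2 4 / 1 2 4 3 / 2 4 3 1.

1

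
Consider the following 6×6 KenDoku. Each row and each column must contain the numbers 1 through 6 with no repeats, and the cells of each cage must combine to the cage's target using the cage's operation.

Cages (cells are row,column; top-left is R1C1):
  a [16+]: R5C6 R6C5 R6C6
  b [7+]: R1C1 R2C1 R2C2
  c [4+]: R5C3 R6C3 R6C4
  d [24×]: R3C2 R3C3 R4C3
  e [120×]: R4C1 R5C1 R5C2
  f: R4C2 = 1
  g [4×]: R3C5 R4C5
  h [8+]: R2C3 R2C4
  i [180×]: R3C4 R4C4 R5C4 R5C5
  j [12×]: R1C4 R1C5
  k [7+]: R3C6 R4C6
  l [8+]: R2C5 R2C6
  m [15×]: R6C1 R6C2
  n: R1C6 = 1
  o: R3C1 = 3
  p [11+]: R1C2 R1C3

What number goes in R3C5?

1

N is a freebie, leaving R1C6 = 1.
Cage o is given, which forces R3C1 = 3.
F is a freebie, so R4C2 = 1.
Row 4 already has 1, which forces R4C5 = 4.
The 3 cells of cage c must have sum 4, leaving R5C3 = 1.
3 is placed in column 1, so R6C1 = 5.
Row 6 already has 5; hence R6C2 = 3.
The 3 cells of cage c must have sum 4; hence R6C3 = 2.
Cage c needs sum 4; hence R6C4 = 1.
Row 6 already has 5, which forces R6C5 = 6.
Row 6 now contains 6, leaving R6C6 = 4.
Cage b has sum 7; hence R2C1 = 1.
The 3 cells of cage d must have product 24, so R3C2 = 2.
Cage d has product 24, leaving R3C3 = 4.
Column 5 already has 4; hence R3C5 = 1.
2 is placed in row 3, leaving R3C6 = 5.
Column 1 already has 5, which forces R4C1 = 6.
Cage d has product 24, so R4C3 = 3.
5 is placed in column 6, which forces R4C6 = 2.
Cage e needs product 120; hence R5C1 = 4.
The 3 cells of cage e must have product 120; hence R5C2 = 5.
Cage a needs sum 16, leaving R5C6 = 6.
Column 1 already has 4, so R1C1 = 2.
5 is placed in column 2, which forces R1C2 = 6.
The two cells of cage p must have sum 11, which forces R1C3 = 5.
Row 1 now contains 6; hence R1C4 = 4.
Row 1 already has 2; hence R1C5 = 3.
Column 2 now contains 2, which forces R2C2 = 4.
5 is placed in column 3, which forces R2C3 = 6.
The two cells of cage l must have sum 8; hence R2C5 = 5.
6 is placed in column 6; hence R2C6 = 3.
Row 3 now contains 5, which forces R3C4 = 6.
Row 4 now contains 2, which forces R4C4 = 5.
Column 5 now contains 3, leaving R5C5 = 2.
Row 2 already has 3, which forces R2C4 = 2.
2 is placed in row 5, leaving R5C4 = 3.
Filled in: 2 6 5 4 3 1 / 1 4 6 2 5 3 / 3 2 4 6 1 5 / 6 1 3 5 4 2 / 4 5 1 3 2 6 / 5 3 2 1 6 4.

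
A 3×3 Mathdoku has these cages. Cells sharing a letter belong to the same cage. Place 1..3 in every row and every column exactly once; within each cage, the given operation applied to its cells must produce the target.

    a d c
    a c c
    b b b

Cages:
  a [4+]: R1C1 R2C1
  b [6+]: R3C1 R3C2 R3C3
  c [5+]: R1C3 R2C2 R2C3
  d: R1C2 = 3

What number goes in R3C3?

3

D is a freebie, leaving R1C2 = 3.
Row 1 already has 3; hence R1C1 = 1.
Row 1 now contains 1, so R1C3 = 2.
Cage a needs two cells with sum 4; hence R2C1 = 3.
Row 2 now contains 3, so R2C3 = 1.
Column 1 already has 3, which forces R3C1 = 2.
2 is placed in row 3, which forces R3C2 = 1.
Column 3 now contains 1; hence R3C3 = 3.
Row 2 now contains 1; hence R2C2 = 2.
The full grid is 1 3 2 / 3 2 1 / 2 1 3.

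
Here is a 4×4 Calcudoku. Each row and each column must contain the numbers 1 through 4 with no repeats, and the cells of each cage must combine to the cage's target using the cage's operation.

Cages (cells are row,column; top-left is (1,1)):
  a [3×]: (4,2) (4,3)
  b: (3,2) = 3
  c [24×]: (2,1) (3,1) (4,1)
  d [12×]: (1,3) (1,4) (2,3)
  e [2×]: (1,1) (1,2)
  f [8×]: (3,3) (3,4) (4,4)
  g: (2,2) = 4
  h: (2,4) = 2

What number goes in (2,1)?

3

G is a freebie, which forces (2,2) = 4.
H is a freebie, so (2,4) = 2.
Cage b is a single given cell, leaving (3,2) = 3.
3 is placed in column 2, so (4,2) = 1.
Row 4 already has 1, which forces (4,3) = 3.
Row 4 already has 1, so (4,4) = 4.
Cage e needs two cells with product 2, leaving (1,1) = 1.
Column 2 already has 1, leaving (1,2) = 2.
Cage d has product 12; hence (1,3) = 4.
Cage d needs product 12; hence (1,4) = 3.
Row 2 now contains 2, so (2,1) = 3.
Column 3 now contains 3, which forces (2,3) = 1.
Cage c has product 24, which forces (3,1) = 4.
Cage f needs product 8, which forces (3,3) = 2.
4 is placed in column 4, leaving (3,4) = 1.
4 is placed in row 4, which forces (4,1) = 2.
The full grid is 1 2 4 3 / 3 4 1 2 / 4 3 2 1 / 2 1 3 4.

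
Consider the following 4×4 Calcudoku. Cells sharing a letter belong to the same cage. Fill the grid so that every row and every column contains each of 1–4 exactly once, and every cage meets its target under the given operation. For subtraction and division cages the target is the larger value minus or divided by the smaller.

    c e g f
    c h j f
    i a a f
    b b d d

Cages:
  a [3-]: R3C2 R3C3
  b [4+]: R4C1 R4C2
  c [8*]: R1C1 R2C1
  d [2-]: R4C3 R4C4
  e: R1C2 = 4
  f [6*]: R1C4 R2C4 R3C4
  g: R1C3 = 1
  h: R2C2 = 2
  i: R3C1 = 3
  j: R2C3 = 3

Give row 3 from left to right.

Cage e is a single given cell, which forces R1C2 = 4.
Cage g is a single given cell; hence R1C3 = 1.
Cage h is given; hence R2C2 = 2.
J is a freebie, which forces R2C3 = 3.
Row 2 now contains 3, leaving R2C4 = 1.
Cage i is given, leaving R3C1 = 3.
4 is placed in column 2; hence R3C2 = 1.
1 is placed in column 3, so R3C3 = 4.
Row 3 now contains 3; hence R3C4 = 2.
3 is placed in column 1, which forces R4C1 = 1.
1 is placed in column 2; hence R4C2 = 3.
Column 3 now contains 4, leaving R4C3 = 2.
Row 4 already has 3, which forces R4C4 = 4.
4 is placed in row 1, which forces R1C1 = 2.
Column 4 now contains 2, so R1C4 = 3.
2 is placed in row 2, so R2C1 = 4.
The full grid is 2 4 1 3 / 4 2 3 1 / 3 1 4 2 / 1 3 2 4.

3 1 4 2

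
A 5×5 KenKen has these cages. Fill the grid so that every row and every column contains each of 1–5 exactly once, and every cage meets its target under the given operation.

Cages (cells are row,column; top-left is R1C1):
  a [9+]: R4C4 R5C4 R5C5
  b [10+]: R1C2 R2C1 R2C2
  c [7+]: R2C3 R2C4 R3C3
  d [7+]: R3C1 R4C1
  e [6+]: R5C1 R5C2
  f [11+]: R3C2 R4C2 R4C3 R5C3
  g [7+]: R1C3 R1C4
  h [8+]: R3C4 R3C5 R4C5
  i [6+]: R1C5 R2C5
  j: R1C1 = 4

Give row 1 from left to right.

4 3 2 5 1

Cage j is given, leaving R1C1 = 4.
In row 1, 3 can only go at R1C2, so R1C2 = 3.
Row 1 needs a 1, and only R1C5 is open for it.
Cage i needs two cells with sum 6, so R2C5 = 5.
Cage b needs sum 10, leaving R2C1 = 3.
The 3 cells of cage b must have sum 10, which forces R2C2 = 4.
Cage c needs sum 7, so R3C3 = 4.
In column 1, 1 can only go at R5C1, so R5C1 = 1.
Row 5 already has 1, leaving R5C2 = 5.
Cage f has sum 11, which forces R4C3 = 5.
The 4 cells of cage f must have sum 11; hence R5C3 = 3.
Column 3 already has 5, leaving R1C3 = 2.
Cage g needs two cells with sum 7, which forces R1C4 = 5.
2 is placed in column 3, leaving R2C3 = 1.
Row 2 now contains 1, leaving R2C4 = 2.
The two cells of cage d must have sum 7, so R3C1 = 5.
Row 4 already has 5, which forces R4C1 = 2.
Row 4 now contains 2, so R4C2 = 1.
Cage a has sum 9, so R4C4 = 3.
Row 4 already has 3, leaving R4C5 = 4.
2 is placed in column 4, so R5C4 = 4.
Column 5 now contains 4, so R5C5 = 2.
Column 2 now contains 1, so R3C2 = 2.
Column 4 now contains 3; hence R3C4 = 1.
Column 5 already has 2; hence R3C5 = 3.
Completed grid: 4 3 2 5 1 / 3 4 1 2 5 / 5 2 4 1 3 / 2 1 5 3 4 / 1 5 3 4 2.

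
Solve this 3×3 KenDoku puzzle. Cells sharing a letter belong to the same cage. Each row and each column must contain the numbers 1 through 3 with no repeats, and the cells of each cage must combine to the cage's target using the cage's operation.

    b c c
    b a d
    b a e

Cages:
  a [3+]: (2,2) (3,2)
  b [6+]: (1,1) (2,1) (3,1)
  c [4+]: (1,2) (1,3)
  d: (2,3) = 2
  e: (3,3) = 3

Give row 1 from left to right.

2 3 1

D is a freebie, which forces (2,3) = 2.
Cage e is a single given cell, which forces (3,3) = 3.
Cage c needs two cells with sum 4, which forces (1,2) = 3.
Column 3 already has 3, so (1,3) = 1.
Row 2 now contains 2; hence (2,2) = 1.
The two cells of cage a must have sum 3, which forces (3,2) = 2.
Row 1 already has 1, leaving (1,1) = 2.
Row 2 now contains 1, so (2,1) = 3.
Row 3 already has 2, which forces (3,1) = 1.
Completed grid: 2 3 1 / 3 1 2 / 1 2 3.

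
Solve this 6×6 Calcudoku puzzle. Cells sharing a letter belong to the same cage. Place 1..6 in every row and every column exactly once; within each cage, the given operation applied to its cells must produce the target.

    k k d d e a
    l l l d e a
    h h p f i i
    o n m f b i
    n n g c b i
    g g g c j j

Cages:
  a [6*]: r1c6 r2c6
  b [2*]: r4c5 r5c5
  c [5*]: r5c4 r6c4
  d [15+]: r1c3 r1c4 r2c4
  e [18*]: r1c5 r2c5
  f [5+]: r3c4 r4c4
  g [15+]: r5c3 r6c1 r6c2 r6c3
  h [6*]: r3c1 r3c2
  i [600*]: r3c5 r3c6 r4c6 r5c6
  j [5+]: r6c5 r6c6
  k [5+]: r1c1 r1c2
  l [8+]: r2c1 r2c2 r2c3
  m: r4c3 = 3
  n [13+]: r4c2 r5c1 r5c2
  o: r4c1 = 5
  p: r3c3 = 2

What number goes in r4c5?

P is a freebie, which forces r3c3 = 2.
The 4 cells of cage i must have product 600, leaving r3c5 = 5.
O is a freebie; hence r4c1 = 5.
M is a freebie, leaving r4c3 = 3.
Cage i has product 600, leaving r5c6 = 5.
Row 5 already has 5, so r5c4 = 1.
Row 5 already has 1; hence r5c5 = 2.
Cage c needs two cells with product 5, leaving r6c4 = 5.
The two cells of cage f must have sum 5; hence r3c4 = 3.
Cage f needs two cells with sum 5, which forces r4c4 = 2.
Column 5 already has 2, which forces r4c5 = 1.
Cage d has sum 15; hence r1c3 = 5.
The only place for 5 in row 2 is r2c2.
The 3 cells of cage l must have sum 8, leaving r2c1 = 2.
Cage l has sum 8, which forces r2c3 = 1.
Row 2 needs a 4, and only r2c4 is open for it.
Column 4 now contains 4, so r1c4 = 6.
6 is placed in row 1, leaving r1c5 = 3.
Column 5 now contains 3, leaving r2c5 = 6.
Row 2 already has 6, so r2c6 = 3.
Column 5 now contains 3, so r6c5 = 4.
The two cells of cage a must have product 6, which forces r1c6 = 2.
Cage g has sum 15, so r5c3 = 4.
Cage g needs sum 15, which forces r6c1 = 3.
The 4 cells of cage g must have sum 15, leaving r6c2 = 2.
4 is placed in row 6; hence r6c3 = 6.
Cage j needs two cells with sum 5, leaving r6c6 = 1.
Cage n needs sum 13, so r4c2 = 4.
Row 4 already has 4, which forces r4c6 = 6.
Column 1 already has 3, so r5c1 = 6.
The 3 cells of cage n must have sum 13, so r5c2 = 3.
Cage k's pair has sum 5, leaving r1c1 = 4.
Column 2 already has 4; hence r1c2 = 1.
6 is placed in column 1, so r3c1 = 1.
Cage h's pair has product 6; hence r3c2 = 6.
Column 6 already has 6; hence r3c6 = 4.
Filled in: 4 1 5 6 3 2 / 2 5 1 4 6 3 / 1 6 2 3 5 4 / 5 4 3 2 1 6 / 6 3 4 1 2 5 / 3 2 6 5 4 1.

1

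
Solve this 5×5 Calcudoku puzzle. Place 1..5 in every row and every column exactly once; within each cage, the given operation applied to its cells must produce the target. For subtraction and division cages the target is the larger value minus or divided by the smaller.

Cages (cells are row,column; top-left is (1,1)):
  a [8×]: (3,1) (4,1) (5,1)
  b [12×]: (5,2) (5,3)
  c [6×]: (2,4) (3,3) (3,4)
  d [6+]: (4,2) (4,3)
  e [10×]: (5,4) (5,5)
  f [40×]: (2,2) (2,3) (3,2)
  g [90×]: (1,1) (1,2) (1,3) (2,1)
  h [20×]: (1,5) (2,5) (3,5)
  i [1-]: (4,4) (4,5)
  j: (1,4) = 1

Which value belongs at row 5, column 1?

1

Cage j is given; hence (1,4) = 1.
The 4 cells of cage g must have product 90; hence (2,1) = 3.
Row 2 already has 3, which forces (2,4) = 2.
Column 4 now contains 2, which forces (3,4) = 3.
Column 4 now contains 2, so (5,4) = 5.
Row 5 now contains 5, which forces (5,5) = 2.
The 3 cells of cage f must have product 40; hence (3,2) = 2.
Cage c has product 6; hence (3,3) = 1.
Column 4 already has 5, so (4,4) = 4.
Cage h needs product 20, which forces (2,5) = 1.
1 is placed in row 3, leaving (3,1) = 4.
Row 3 already has 4, so (3,5) = 5.
Cage a needs product 8, which forces (4,1) = 2.
The two cells of cage d must have sum 6, leaving (4,2) = 1.
Cage d's pair has sum 6, so (4,3) = 5.
5 is placed in column 5, which forces (4,5) = 3.
The 3 cells of cage a must have product 8, which forces (5,1) = 1.
Column 1 now contains 2, so (1,1) = 5.
Cage g needs product 90, so (1,2) = 3.
Cage g needs product 90, leaving (1,3) = 2.
5 is placed in column 5, leaving (1,5) = 4.
The 3 cells of cage f must have product 40, leaving (2,2) = 5.
Column 3 already has 5, so (2,3) = 4.
Column 2 already has 3, which forces (5,2) = 4.
Column 3 already has 4; hence (5,3) = 3.
The full grid is 5 3 2 1 4 / 3 5 4 2 1 / 4 2 1 3 5 / 2 1 5 4 3 / 1 4 3 5 2.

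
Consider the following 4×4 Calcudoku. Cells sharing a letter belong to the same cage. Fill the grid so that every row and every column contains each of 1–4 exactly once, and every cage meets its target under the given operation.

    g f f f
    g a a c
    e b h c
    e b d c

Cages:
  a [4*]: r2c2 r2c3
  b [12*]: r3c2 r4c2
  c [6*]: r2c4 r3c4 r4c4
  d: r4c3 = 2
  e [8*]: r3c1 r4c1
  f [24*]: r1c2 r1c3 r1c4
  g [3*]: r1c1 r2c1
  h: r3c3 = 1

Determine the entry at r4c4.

1

Cage h is given; hence r3c3 = 1.
D is a freebie, which forces r4c3 = 2.
The two cells of cage a must have product 4, which forces r2c2 = 1.
Column 3 already has 1; hence r2c3 = 4.
The two cells of cage e must have product 8; hence r3c1 = 2.
2 is placed in row 3, leaving r3c4 = 3.
Row 4 already has 2; hence r4c1 = 4.
4 is placed in row 4, which forces r4c2 = 3.
3 is placed in column 4, which forces r4c4 = 1.
Cage g's pair has product 3; hence r1c1 = 1.
Column 3 already has 4; hence r1c3 = 3.
Row 2 now contains 1, so r2c1 = 3.
3 is placed in column 4; hence r2c4 = 2.
Row 3 already has 3; hence r3c2 = 4.
Column 2 now contains 4, leaving r1c2 = 2.
2 is placed in column 4, leaving r1c4 = 4.
Filled in: 1 2 3 4 / 3 1 4 2 / 2 4 1 3 / 4 3 2 1.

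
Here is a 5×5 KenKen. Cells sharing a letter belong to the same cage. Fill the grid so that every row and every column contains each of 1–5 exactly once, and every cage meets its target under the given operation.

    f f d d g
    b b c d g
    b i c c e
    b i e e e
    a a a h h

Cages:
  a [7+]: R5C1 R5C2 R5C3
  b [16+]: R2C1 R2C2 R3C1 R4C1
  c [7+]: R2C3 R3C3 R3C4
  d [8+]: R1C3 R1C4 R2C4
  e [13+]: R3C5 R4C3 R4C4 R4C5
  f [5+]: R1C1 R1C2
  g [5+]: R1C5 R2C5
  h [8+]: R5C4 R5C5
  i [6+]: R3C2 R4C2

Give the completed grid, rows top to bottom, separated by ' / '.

In column 2, 3 can only go at R1C2, so R1C2 = 3.
The two cells of cage f must have sum 5, so R1C1 = 2.
Cage b has sum 16, which forces R2C2 = 4.
4 is placed in row 2; hence R2C5 = 1.
Column 5 already has 1, leaving R1C5 = 4.
Cage d needs sum 8, so R2C4 = 2.
Row 2 already has 2, which forces R2C3 = 3.
The 3 cells of cage c must have sum 7, which forces R3C3 = 1.
Cage c needs sum 7; hence R3C4 = 3.
Column 4 now contains 3, so R5C4 = 5.
Row 5 now contains 5, leaving R5C5 = 3.
1 is placed in column 3, which forces R1C3 = 5.
5 is placed in column 4, which forces R1C4 = 1.
3 is placed in row 2, so R2C1 = 5.
The 4 cells of cage b must have sum 16, which forces R3C1 = 4.
1 is placed in row 3; hence R3C2 = 5.
5 is placed in row 3, leaving R3C5 = 2.
Cage b has sum 16, leaving R4C1 = 3.
Cage i's pair has sum 6, so R4C2 = 1.
5 is placed in column 3, which forces R4C3 = 2.
Column 4 already has 1; hence R4C4 = 4.
Column 5 already has 2; hence R4C5 = 5.
Column 1 now contains 4, so R5C1 = 1.
1 is placed in column 2, so R5C2 = 2.
Column 3 now contains 2, leaving R5C3 = 4.

2 3 5 1 4 / 5 4 3 2 1 / 4 5 1 3 2 / 3 1 2 4 5 / 1 2 4 5 3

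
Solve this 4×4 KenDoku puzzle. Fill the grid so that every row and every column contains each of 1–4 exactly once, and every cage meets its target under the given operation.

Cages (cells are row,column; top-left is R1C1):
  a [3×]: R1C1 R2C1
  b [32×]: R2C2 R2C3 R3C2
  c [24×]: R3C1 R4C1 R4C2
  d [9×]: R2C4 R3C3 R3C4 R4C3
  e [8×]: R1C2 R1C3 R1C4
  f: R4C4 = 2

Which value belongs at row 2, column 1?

Cage b needs product 32, which forces R2C2 = 2.
The 3 cells of cage b must have product 32, which forces R2C3 = 4.
Cage b has product 32, so R3C2 = 4.
Column 2 now contains 4, which forces R4C2 = 3.
Row 4 already has 3; hence R4C3 = 1.
F is a freebie, which forces R4C4 = 2.
Column 2 now contains 4, leaving R1C2 = 1.
1 is placed in column 3, which forces R1C3 = 2.
The 3 cells of cage e must have product 8; hence R1C4 = 4.
The 4 cells of cage d must have product 9, which forces R2C4 = 3.
Cage c has product 24, leaving R3C1 = 2.
1 is placed in column 3, so R3C3 = 3.
Cage d has product 9; hence R3C4 = 1.
Row 4 already has 2, so R4C1 = 4.
1 is placed in row 1, leaving R1C1 = 3.
Row 2 already has 3; hence R2C1 = 1.
Filled in: 3 1 2 4 / 1 2 4 3 / 2 4 3 1 / 4 3 1 2.

1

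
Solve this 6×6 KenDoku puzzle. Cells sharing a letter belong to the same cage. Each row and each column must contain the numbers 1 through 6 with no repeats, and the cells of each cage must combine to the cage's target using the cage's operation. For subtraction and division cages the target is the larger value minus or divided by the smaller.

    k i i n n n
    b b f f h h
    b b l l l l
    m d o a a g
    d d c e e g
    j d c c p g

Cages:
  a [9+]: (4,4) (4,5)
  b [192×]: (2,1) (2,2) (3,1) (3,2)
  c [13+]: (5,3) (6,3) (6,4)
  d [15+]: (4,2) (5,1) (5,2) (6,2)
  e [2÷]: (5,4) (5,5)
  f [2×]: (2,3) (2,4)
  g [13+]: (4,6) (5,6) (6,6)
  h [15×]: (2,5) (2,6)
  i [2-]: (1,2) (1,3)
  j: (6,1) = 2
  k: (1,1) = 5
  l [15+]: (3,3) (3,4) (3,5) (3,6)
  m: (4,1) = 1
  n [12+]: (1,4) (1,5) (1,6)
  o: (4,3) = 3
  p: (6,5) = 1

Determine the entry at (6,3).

4

Cage k is given, leaving (1,1) = 5.
M is a freebie, which forces (4,1) = 1.
Cage o is a single given cell, which forces (4,3) = 3.
Cage j is given, which forces (6,1) = 2.
Cage p is given, leaving (6,5) = 1.
In row 1, 1 can only go at (1,3), so (1,3) = 1.
Cage i needs two cells with difference 2, so (1,2) = 3.
Column 3 already has 1; hence (2,3) = 2.
The two cells of cage f must have product 2, leaving (2,4) = 1.
Cage b needs product 192, so (2,1) = 6.
Row 2 already has 2; hence (2,2) = 4.
The 4 cells of cage b must have product 192; hence (3,1) = 4.
Cage b has product 192, which forces (3,2) = 2.
Column 1 now contains 4; hence (5,1) = 3.
Cage l has sum 15, which forces (3,6) = 1.
Cage d needs sum 15, leaving (5,2) = 1.
Row 4 needs a 2, and only (4,6) is open for it.
The only place for 6 in row 4 is (4,2).
Column 2 now contains 6, leaving (6,2) = 5.
Row 6 now contains 5; hence (6,6) = 6.
Column 6 already has 6; hence (1,6) = 4.
Cage c has sum 13; hence (5,3) = 6.
Column 6 already has 6, leaving (5,6) = 5.
6 is placed in row 6, leaving (6,3) = 4.
The 3 cells of cage c must have sum 13, which forces (6,4) = 3.
The two cells of cage h must have product 15, which forces (2,5) = 5.
Column 6 already has 5; hence (2,6) = 3.
6 is placed in column 3, which forces (3,3) = 5.
The 4 cells of cage l must have sum 15, so (3,4) = 6.
The 4 cells of cage l must have sum 15, leaving (3,5) = 3.
5 is placed in column 5; hence (4,5) = 4.
4 is placed in column 5, which forces (5,5) = 2.
6 is placed in column 4, which forces (1,4) = 2.
2 is placed in column 5; hence (1,5) = 6.
4 is placed in row 4; hence (4,4) = 5.
2 is placed in row 5, which forces (5,4) = 4.
Filled in: 5 3 1 2 6 4 / 6 4 2 1 5 3 / 4 2 5 6 3 1 / 1 6 3 5 4 2 / 3 1 6 4 2 5 / 2 5 4 3 1 6.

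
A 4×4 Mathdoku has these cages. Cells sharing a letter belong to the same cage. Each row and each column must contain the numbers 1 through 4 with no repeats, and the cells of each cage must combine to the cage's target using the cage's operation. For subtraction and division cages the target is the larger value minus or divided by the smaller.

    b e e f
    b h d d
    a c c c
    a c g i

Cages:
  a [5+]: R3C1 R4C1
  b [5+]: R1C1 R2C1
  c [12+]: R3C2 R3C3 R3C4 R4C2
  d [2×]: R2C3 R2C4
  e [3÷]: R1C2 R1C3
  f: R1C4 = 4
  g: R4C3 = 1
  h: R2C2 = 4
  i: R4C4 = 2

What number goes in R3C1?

Cage f is a single given cell, leaving R1C4 = 4.
Cage h is given; hence R2C2 = 4.
Column 2 now contains 4, so R4C2 = 3.
G is a freebie, leaving R4C3 = 1.
Cage i is a single given cell; hence R4C4 = 2.
Column 2 now contains 3; hence R1C2 = 1.
Column 3 already has 1, leaving R1C3 = 3.
Column 3 already has 1, which forces R2C3 = 2.
Column 4 now contains 2, which forces R2C4 = 1.
Cage a needs two cells with sum 5, which forces R3C1 = 1.
The 4 cells of cage c must have sum 12, so R3C2 = 2.
Cage c needs sum 12, so R3C3 = 4.
Cage c has sum 12, leaving R3C4 = 3.
2 is placed in row 4, which forces R4C1 = 4.
Row 1 already has 3, leaving R1C1 = 2.
Row 2 already has 2, which forces R2C1 = 3.
Filled in: 2 1 3 4 / 3 4 2 1 / 1 2 4 3 / 4 3 1 2.

1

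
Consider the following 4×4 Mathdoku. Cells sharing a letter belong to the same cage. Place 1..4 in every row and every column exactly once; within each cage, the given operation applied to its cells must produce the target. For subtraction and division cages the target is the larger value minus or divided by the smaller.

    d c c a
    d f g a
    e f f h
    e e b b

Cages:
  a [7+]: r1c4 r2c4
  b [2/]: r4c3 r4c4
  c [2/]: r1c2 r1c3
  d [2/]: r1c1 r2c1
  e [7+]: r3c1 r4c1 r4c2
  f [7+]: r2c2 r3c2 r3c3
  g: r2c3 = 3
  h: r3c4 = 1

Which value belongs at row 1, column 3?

G is a freebie, leaving r2c3 = 3.
3 is placed in row 2, so r2c4 = 4.
Cage h is given, leaving r3c4 = 1.
1 is placed in column 4, leaving r4c4 = 2.
4 is placed in column 4, leaving r1c4 = 3.
In row 4, 3 can only go at r4c2, so r4c2 = 3.
Cage f has sum 7, so r2c2 = 1.
Cage e has sum 7, so r3c1 = 3.
Cage e needs sum 7, which forces r4c1 = 1.
1 is placed in row 4, so r4c3 = 4.
Cage d's pair has quotient 2, which forces r1c1 = 4.
4 is placed in row 1, so r1c2 = 2.
2 is placed in row 1, which forces r1c3 = 1.
Row 2 now contains 1, so r2c1 = 2.
Cage f needs sum 7, leaving r3c2 = 4.
Column 3 already has 4, which forces r3c3 = 2.
Filled in: 4 2 1 3 / 2 1 3 4 / 3 4 2 1 / 1 3 4 2.

1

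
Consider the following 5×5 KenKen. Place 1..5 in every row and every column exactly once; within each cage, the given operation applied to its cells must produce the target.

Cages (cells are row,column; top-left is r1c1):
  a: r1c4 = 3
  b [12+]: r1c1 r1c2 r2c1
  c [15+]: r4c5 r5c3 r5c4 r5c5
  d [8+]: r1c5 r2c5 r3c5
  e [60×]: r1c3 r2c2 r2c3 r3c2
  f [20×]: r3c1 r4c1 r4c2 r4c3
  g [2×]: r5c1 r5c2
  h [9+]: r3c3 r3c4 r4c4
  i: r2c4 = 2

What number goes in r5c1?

A is a freebie; hence r1c4 = 3.
Cage i is a single given cell, so r2c4 = 2.
In row 4, 3 can only go at r4c5, so r4c5 = 3.
Cage c has sum 15; hence r5c3 = 3.
Column 3 now contains 3, leaving r3c3 = 4.
Cage h needs sum 9, leaving r3c4 = 1.
Cage h needs sum 9, so r4c4 = 4.
Column 4 now contains 4, which forces r5c4 = 5.
Row 5 now contains 5, which forces r5c5 = 4.
Row 3 now contains 1, so r3c1 = 2.
2 is placed in row 3, leaving r3c2 = 3.
2 is placed in row 3, so r3c5 = 5.
Column 1 already has 2, which forces r5c1 = 1.
1 is placed in row 5, leaving r5c2 = 2.
Cage d needs sum 8, leaving r1c5 = 2.
The 3 cells of cage b must have sum 12, so r2c1 = 3.
3 is placed in column 2, so r2c2 = 4.
Column 5 already has 5, which forces r2c5 = 1.
1 is placed in column 1, so r4c1 = 5.
Cage f needs product 20, leaving r4c2 = 1.
The 4 cells of cage f must have product 20; hence r4c3 = 2.
5 is placed in column 1, leaving r1c1 = 4.
4 is placed in column 2, which forces r1c2 = 5.
Cage e has product 60, leaving r1c3 = 1.
1 is placed in row 2, so r2c3 = 5.
Completed grid: 4 5 1 3 2 / 3 4 5 2 1 / 2 3 4 1 5 / 5 1 2 4 3 / 1 2 3 5 4.

1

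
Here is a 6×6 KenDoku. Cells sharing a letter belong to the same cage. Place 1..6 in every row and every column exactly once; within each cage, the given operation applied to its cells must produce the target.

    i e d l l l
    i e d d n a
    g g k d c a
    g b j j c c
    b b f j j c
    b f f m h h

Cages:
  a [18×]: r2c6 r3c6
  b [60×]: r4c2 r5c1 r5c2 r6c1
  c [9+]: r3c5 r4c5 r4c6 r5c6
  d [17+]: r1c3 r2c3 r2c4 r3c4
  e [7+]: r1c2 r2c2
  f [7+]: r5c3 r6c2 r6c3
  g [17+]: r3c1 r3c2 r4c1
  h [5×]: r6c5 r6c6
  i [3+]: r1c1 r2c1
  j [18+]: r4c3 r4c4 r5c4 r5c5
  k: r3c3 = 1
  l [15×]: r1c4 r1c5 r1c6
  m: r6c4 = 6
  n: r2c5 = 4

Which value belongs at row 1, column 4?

Cage n is a single given cell; hence r2c5 = 4.
Cage g has sum 17, leaving r3c1 = 5.
The 3 cells of cage g must have sum 17, which forces r3c2 = 6.
Cage k is given, leaving r3c3 = 1.
Row 3 now contains 6; hence r3c6 = 3.
Cage g needs sum 17, leaving r4c1 = 6.
M is a freebie, so r6c4 = 6.
3 is placed in column 6, so r2c6 = 6.
3 is placed in row 3, which forces r3c5 = 2.
The 4 cells of cage c must have sum 9, leaving r4c5 = 1.
Column 5 now contains 1; hence r6c5 = 5.
Row 6 now contains 5, leaving r6c6 = 1.
Cage l has product 15; hence r1c4 = 1.
Column 5 already has 5, leaving r1c5 = 3.
Column 6 already has 1, leaving r1c6 = 5.
2 is placed in row 3, which forces r3c4 = 4.
Cage f has sum 7, so r5c3 = 2.
Column 5 already has 5, so r5c5 = 6.
2 is placed in row 5; hence r5c6 = 4.
Row 6 already has 1, so r6c2 = 2.
Cage f has sum 7, leaving r6c3 = 3.
1 is placed in row 1, which forces r1c1 = 2.
Column 2 already has 2, leaving r1c2 = 4.
Row 1 now contains 5, so r1c3 = 6.
Cage i's pair has sum 3, which forces r2c1 = 1.
Cage e needs two cells with sum 7, leaving r2c2 = 3.
Column 3 already has 3, which forces r2c3 = 5.
Cage d needs sum 17, so r2c4 = 2.
Column 2 already has 3; hence r4c2 = 5.
Column 3 now contains 5, so r4c3 = 4.
5 is placed in row 4, so r4c4 = 3.
Column 6 now contains 4; hence r4c6 = 2.
Column 1 already has 1; hence r5c1 = 3.
5 is placed in column 2; hence r5c2 = 1.
3 is placed in column 4, which forces r5c4 = 5.
Row 6 now contains 3, so r6c1 = 4.
Completed grid: 2 4 6 1 3 5 / 1 3 5 2 4 6 / 5 6 1 4 2 3 / 6 5 4 3 1 2 / 3 1 2 5 6 4 / 4 2 3 6 5 1.

1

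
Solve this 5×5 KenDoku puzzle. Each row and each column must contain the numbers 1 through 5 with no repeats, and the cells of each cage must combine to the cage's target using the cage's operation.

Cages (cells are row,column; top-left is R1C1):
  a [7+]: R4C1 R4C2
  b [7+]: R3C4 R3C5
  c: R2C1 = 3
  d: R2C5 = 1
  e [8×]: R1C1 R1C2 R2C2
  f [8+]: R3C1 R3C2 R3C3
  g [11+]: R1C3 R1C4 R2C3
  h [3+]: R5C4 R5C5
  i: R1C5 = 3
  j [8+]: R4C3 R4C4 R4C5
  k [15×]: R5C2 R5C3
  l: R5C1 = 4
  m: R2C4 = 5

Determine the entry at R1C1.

2

Cage i is given, so R1C5 = 3.
Cage c is a single given cell, so R2C1 = 3.
M is a freebie, which forces R2C4 = 5.
D is a freebie, so R2C5 = 1.
L is a freebie, which forces R5C1 = 4.
Column 5 now contains 1, so R5C5 = 2.
The 3 cells of cage g must have sum 11, so R1C3 = 5.
5 is placed in column 3; hence R5C3 = 3.
Row 5 now contains 2; hence R5C4 = 1.
The 3 cells of cage j must have sum 8, so R4C3 = 1.
Row 5 now contains 3, so R5C2 = 5.
The two cells of cage a must have sum 7, which forces R4C1 = 5.
5 is placed in column 2, leaving R4C2 = 2.
2 is placed in row 4, leaving R4C4 = 3.
Row 4 now contains 5, so R4C5 = 4.
Cage e needs product 8, so R1C1 = 2.
The 3 cells of cage e must have product 8, leaving R1C2 = 1.
Row 1 already has 2, so R1C4 = 4.
Column 2 already has 2, which forces R2C2 = 4.
Row 2 already has 4, leaving R2C3 = 2.
Column 1 already has 5, leaving R3C1 = 1.
Cage f needs sum 8; hence R3C2 = 3.
The 3 cells of cage f must have sum 8, so R3C3 = 4.
Column 4 now contains 3, leaving R3C4 = 2.
4 is placed in column 5, which forces R3C5 = 5.
The full grid is 2 1 5 4 3 / 3 4 2 5 1 / 1 3 4 2 5 / 5 2 1 3 4 / 4 5 3 1 2.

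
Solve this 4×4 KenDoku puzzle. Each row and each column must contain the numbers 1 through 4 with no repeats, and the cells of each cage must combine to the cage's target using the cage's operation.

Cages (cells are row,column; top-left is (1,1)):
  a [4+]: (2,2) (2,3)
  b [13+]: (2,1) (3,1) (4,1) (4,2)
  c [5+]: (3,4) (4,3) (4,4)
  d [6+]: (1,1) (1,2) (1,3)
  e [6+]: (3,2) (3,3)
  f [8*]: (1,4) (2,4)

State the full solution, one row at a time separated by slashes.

Cage b needs sum 13, so (4,2) = 4.
Column 2 already has 4, leaving (3,2) = 2.
The two cells of cage e must have sum 6, leaving (3,3) = 4.
2 is placed in row 3, which forces (3,4) = 1.
Column 4 now contains 1; hence (4,4) = 3.
The 4 cells of cage b must have sum 13, leaving (2,1) = 4.
4 is placed in row 2, which forces (2,4) = 2.
Row 3 now contains 4, leaving (3,1) = 3.
Row 4 now contains 3; hence (4,1) = 2.
The 3 cells of cage c must have sum 5, so (4,3) = 1.
Column 1 now contains 2, so (1,1) = 1.
The 3 cells of cage d must have sum 6, which forces (1,2) = 3.
Cage d has sum 6, so (1,3) = 2.
Column 4 already has 2, which forces (1,4) = 4.
Cage a needs two cells with sum 4; hence (2,2) = 1.
Column 3 now contains 1; hence (2,3) = 3.

1 3 2 4 / 4 1 3 2 / 3 2 4 1 / 2 4 1 3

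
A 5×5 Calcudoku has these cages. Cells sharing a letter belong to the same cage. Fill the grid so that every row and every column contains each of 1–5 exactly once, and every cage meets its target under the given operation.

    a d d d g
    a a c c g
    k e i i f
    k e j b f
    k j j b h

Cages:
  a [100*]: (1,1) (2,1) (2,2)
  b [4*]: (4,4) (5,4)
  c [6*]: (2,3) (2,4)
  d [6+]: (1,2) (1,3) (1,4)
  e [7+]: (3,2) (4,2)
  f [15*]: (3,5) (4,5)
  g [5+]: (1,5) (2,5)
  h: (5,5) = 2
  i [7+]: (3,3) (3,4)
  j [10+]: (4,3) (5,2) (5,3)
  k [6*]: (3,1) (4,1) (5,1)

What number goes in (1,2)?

Cage a needs product 100; hence (1,1) = 5.
Cage a needs product 100, which forces (2,1) = 4.
Cage a has product 100, which forces (2,2) = 5.
H is a freebie; hence (5,5) = 2.
Cage g's pair has sum 5; hence (1,5) = 4.
Cage g's pair has sum 5, so (2,5) = 1.
Row 3 needs a 1, and only (3,1) is open for it.
The 3 cells of cage k must have product 6; hence (4,1) = 2.
1 is placed in column 1; hence (5,1) = 3.
Row 5 needs a 5, and only (5,3) is open for it.
The only place for 2 in row 3 is (3,3).
Column 3 already has 2; hence (2,3) = 3.
Cage c's pair has product 6, which forces (2,4) = 2.
Cage i needs two cells with sum 7, leaving (3,4) = 5.
5 is placed in row 3, which forces (3,5) = 3.
3 is placed in column 5, leaving (4,5) = 5.
Cage d needs sum 6; hence (1,2) = 2.
Column 3 already has 3, leaving (1,3) = 1.
Cage d needs sum 6, which forces (1,4) = 3.
Row 3 already has 3, so (3,2) = 4.
The two cells of cage e must have sum 7, leaving (4,2) = 3.
1 is placed in column 3, so (4,3) = 4.
Row 4 now contains 4, which forces (4,4) = 1.
4 is placed in column 2; hence (5,2) = 1.
1 is placed in column 4, which forces (5,4) = 4.
Completed grid: 5 2 1 3 4 / 4 5 3 2 1 / 1 4 2 5 3 / 2 3 4 1 5 / 3 1 5 4 2.

2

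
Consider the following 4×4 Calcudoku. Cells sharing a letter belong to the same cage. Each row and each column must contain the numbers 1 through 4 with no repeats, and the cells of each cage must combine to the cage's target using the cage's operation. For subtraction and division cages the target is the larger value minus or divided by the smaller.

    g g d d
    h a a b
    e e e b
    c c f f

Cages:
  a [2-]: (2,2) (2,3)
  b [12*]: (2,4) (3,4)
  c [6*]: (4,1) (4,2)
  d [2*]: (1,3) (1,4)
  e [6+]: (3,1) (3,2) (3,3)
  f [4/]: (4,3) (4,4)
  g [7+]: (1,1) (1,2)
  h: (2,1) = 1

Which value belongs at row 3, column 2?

H is a freebie, leaving (2,1) = 1.
The only place for 3 in row 2 is (2,4).
Column 4 already has 3, which forces (3,4) = 4.
4 is placed in column 4; hence (4,4) = 1.
Cage d needs two cells with product 2, which forces (1,3) = 1.
Column 4 now contains 1, leaving (1,4) = 2.
1 is placed in row 4, which forces (4,3) = 4.
Cage a's pair has difference 2, so (2,2) = 4.
Column 3 now contains 4, so (2,3) = 2.
Cage e has sum 6, so (3,2) = 1.
2 is placed in column 3, so (3,3) = 3.
Cage g needs two cells with sum 7, leaving (1,1) = 4.
Column 2 now contains 4, leaving (1,2) = 3.
Row 3 already has 3, which forces (3,1) = 2.
2 is placed in column 1; hence (4,1) = 3.
3 is placed in column 2; hence (4,2) = 2.
Filled in: 4 3 1 2 / 1 4 2 3 / 2 1 3 4 / 3 2 4 1.

1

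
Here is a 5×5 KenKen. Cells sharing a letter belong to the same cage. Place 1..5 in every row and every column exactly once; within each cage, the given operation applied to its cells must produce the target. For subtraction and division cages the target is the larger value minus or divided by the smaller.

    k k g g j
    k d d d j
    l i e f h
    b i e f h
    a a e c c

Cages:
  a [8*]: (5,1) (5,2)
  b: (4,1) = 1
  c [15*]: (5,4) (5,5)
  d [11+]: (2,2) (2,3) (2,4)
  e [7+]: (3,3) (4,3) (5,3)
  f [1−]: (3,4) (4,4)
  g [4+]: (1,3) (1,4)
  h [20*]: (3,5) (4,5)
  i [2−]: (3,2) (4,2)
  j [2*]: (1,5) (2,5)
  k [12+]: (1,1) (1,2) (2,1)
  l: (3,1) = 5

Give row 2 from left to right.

3 2 5 4 1

Cage l is a single given cell; hence (3,1) = 5.
5 is placed in row 3, leaving (3,5) = 4.
Cage b is given, which forces (4,1) = 1.
Column 5 already has 4, leaving (4,5) = 5.
Column 5 now contains 5, leaving (5,5) = 3.
The 3 cells of cage k must have sum 12; hence (1,2) = 5.
Row 5 already has 3, leaving (5,4) = 5.
Cage d needs sum 11, which forces (2,3) = 5.
The only place for 2 in row 1 is (1,5).
Column 5 already has 2, leaving (2,5) = 1.
Row 1 needs a 4, and only (1,1) is open for it.
Column 1 already has 4, leaving (2,1) = 3.
Column 1 already has 4, which forces (5,1) = 2.
Cage a needs two cells with product 8, so (5,2) = 4.
Row 5 now contains 4; hence (5,3) = 1.
1 is placed in column 3, so (1,3) = 3.
The two cells of cage g must have sum 4, leaving (1,4) = 1.
Column 2 now contains 4; hence (2,2) = 2.
The 3 cells of cage d must have sum 11, leaving (2,4) = 4.
The two cells of cage i must have difference 2; hence (3,2) = 1.
1 is placed in column 3, leaving (3,3) = 2.
Row 3 now contains 2, so (3,4) = 3.
Column 2 now contains 4, so (4,2) = 3.
Cage e has sum 7, leaving (4,3) = 4.
Column 4 now contains 3, so (4,4) = 2.
Filled in: 4 5 3 1 2 / 3 2 5 4 1 / 5 1 2 3 4 / 1 3 4 2 5 / 2 4 1 5 3.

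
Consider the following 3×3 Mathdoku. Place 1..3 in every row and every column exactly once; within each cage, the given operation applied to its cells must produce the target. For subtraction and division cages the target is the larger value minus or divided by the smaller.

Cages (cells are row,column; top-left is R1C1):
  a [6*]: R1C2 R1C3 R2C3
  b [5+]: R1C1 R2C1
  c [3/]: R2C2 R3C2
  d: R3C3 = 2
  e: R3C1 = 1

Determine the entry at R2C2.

1

Cage e is a single given cell, so R3C1 = 1.
Row 3 already has 1, so R3C2 = 3.
Cage d is given; hence R3C3 = 2.
Cage a has product 6, so R1C2 = 2.
3 is placed in column 2, which forces R2C2 = 1.
Row 2 now contains 1, so R2C3 = 3.
2 is placed in row 1, which forces R1C1 = 3.
3 is placed in column 3, which forces R1C3 = 1.
Row 2 already has 3, leaving R2C1 = 2.
Completed grid: 3 2 1 / 2 1 3 / 1 3 2.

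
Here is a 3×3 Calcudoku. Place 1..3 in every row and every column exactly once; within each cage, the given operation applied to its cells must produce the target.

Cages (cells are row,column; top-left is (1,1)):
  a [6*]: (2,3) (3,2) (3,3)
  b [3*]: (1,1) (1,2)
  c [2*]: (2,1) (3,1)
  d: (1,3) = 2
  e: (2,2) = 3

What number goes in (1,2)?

1

Cage d is given, leaving (1,3) = 2.
Cage e is a single given cell, which forces (2,2) = 3.
3 is placed in row 2, so (2,3) = 1.
1 is placed in column 3, leaving (3,3) = 3.
Cage b's pair has product 3, leaving (1,1) = 3.
3 is placed in column 2, which forces (1,2) = 1.
Row 2 now contains 1; hence (2,1) = 2.
The two cells of cage c must have product 2, leaving (3,1) = 1.
Cage a has product 6, which forces (3,2) = 2.
The full grid is 3 1 2 / 2 3 1 / 1 2 3.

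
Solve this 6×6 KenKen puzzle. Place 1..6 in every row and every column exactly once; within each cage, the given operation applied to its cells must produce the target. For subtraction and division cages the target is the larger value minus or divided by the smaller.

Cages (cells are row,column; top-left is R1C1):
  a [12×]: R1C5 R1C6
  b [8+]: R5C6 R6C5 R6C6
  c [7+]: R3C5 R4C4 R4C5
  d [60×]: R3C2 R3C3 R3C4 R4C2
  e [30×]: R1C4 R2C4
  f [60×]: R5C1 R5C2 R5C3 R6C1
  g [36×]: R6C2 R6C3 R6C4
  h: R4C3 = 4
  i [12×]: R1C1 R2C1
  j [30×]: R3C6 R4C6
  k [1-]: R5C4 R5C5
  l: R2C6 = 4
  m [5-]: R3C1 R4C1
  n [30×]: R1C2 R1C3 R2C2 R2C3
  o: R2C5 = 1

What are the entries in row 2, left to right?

3 2 5 6 1 4

O is a freebie, which forces R2C5 = 1.
Cage l is a single given cell, which forces R2C6 = 4.
H is a freebie, leaving R4C3 = 4.
The two cells of cage i must have product 12; hence R1C1 = 4.
Row 1 already has 4, so R1C5 = 6.
Cage i's pair has product 12; hence R2C1 = 3.
6 is placed in row 1; hence R1C4 = 5.
Cage a needs two cells with product 12; hence R1C6 = 2.
Cage e's pair has product 30, so R2C4 = 6.
Cage b has sum 8, so R6C5 = 4.
Column 5 now contains 4, which forces R3C5 = 2.
The 3 cells of cage c must have sum 7, so R4C4 = 2.
Cage c has sum 7, which forces R4C5 = 3.
3 is placed in column 5, which forces R5C5 = 5.
2 is placed in column 4, which forces R6C4 = 3.
Row 6 now contains 3; hence R6C6 = 1.
5 is placed in row 5, leaving R5C1 = 2.
The two cells of cage k must have difference 1, so R5C4 = 4.
1 is placed in column 6, which forces R5C6 = 3.
Cage f needs product 60; hence R6C1 = 5.
Cage d has product 60, so R3C2 = 4.
Cage d needs product 60, which forces R3C3 = 3.
4 is placed in column 4; hence R3C4 = 1.
Cage d has product 60, leaving R4C2 = 5.
5 is placed in row 4, leaving R4C6 = 6.
Cage n needs product 30, leaving R1C2 = 3.
3 is placed in column 3, which forces R1C3 = 1.
Column 2 now contains 5, so R2C2 = 2.
Cage n needs product 30; hence R2C3 = 5.
Row 3 already has 1, so R3C1 = 6.
Column 6 already has 6, so R3C6 = 5.
Row 4 already has 6, leaving R4C1 = 1.
1 is placed in column 3, which forces R5C3 = 6.
Column 2 now contains 2; hence R6C2 = 6.
6 is placed in column 3, which forces R6C3 = 2.
Row 5 now contains 6; hence R5C2 = 1.
Filled in: 4 3 1 5 6 2 / 3 2 5 6 1 4 / 6 4 3 1 2 5 / 1 5 4 2 3 6 / 2 1 6 4 5 3 / 5 6 2 3 4 1.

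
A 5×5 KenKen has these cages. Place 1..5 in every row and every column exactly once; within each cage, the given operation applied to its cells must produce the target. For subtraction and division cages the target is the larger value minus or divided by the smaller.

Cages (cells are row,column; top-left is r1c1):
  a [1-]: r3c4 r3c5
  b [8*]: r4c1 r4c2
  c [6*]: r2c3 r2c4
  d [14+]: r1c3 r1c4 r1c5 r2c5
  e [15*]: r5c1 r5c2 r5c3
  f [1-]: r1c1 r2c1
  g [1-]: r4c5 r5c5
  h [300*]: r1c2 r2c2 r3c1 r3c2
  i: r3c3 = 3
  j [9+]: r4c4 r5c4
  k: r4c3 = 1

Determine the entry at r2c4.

3

The 4 cells of cage h must have product 300, leaving r3c1 = 5.
Cage i is a single given cell, so r3c3 = 3.
K is a freebie, which forces r4c3 = 1.
Column 3 now contains 1, which forces r5c3 = 5.
Row 5 already has 5, leaving r5c4 = 4.
Column 3 now contains 3, leaving r2c3 = 2.
The two cells of cage c must have product 6; hence r2c4 = 3.
3 is placed in row 3, so r3c2 = 4.
Column 2 already has 4, so r4c2 = 2.
4 is placed in column 4; hence r4c4 = 5.
Cage h needs product 300, so r1c2 = 3.
Column 3 now contains 2, which forces r1c3 = 4.
3 is placed in row 1, leaving r1c5 = 5.
3 is placed in row 2, leaving r2c2 = 5.
5 is placed in column 5, so r2c5 = 4.
Row 4 now contains 2, which forces r4c1 = 4.
Column 5 now contains 4; hence r4c5 = 3.
Column 2 already has 3, leaving r5c2 = 1.
3 is placed in column 5, which forces r5c5 = 2.
3 is placed in row 1, leaving r1c1 = 2.
The 4 cells of cage d must have sum 14, which forces r1c4 = 1.
Row 2 already has 4, leaving r2c1 = 1.
Cage a's pair has difference 1, which forces r3c4 = 2.
2 is placed in column 5, leaving r3c5 = 1.
Row 5 now contains 1, so r5c1 = 3.
Filled in: 2 3 4 1 5 / 1 5 2 3 4 / 5 4 3 2 1 / 4 2 1 5 3 / 3 1 5 4 2.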